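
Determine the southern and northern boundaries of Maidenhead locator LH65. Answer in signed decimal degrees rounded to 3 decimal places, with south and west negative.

-15.000, -14.000

Field L=11, H=7: +11·20° lon, +7·10° lat → SW at lon 40°, lat -20°.
Square 6, 5: +6·2° lon, +5·1° lat → SW at lon 52°, lat -15°.
Cell spans 2° lon × 1° lat.
south -15.000, north -14.000.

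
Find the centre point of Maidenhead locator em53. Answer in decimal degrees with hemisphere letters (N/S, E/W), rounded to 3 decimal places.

Field E=4, M=12: +4·20° lon, +12·10° lat → SW at lon -100°, lat 30°.
Square 5, 3: +5·2° lon, +3·1° lat → SW at lon -90°, lat 33°.
Cell spans 2° lon × 1° lat. Centre is SW corner plus half of each.
latitude 33.500° N, longitude 89.000° W.

33.500° N, 89.000° W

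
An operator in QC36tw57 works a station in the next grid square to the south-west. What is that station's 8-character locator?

QC36tw46

Longitude extended square 5; −1 → 4.
Latitude extended square 7; −1 → 6.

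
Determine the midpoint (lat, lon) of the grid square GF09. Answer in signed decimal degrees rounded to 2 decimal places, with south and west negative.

Field G=6, F=5: +6·20° lon, +5·10° lat → SW at lon -60°, lat -40°.
Square 0, 9: +0·2° lon, +9·1° lat → SW at lon -60°, lat -31°.
Cell spans 2° lon × 1° lat. Centre is SW corner plus half of each.
latitude -30.50, longitude -59.00.

-30.50, -59.00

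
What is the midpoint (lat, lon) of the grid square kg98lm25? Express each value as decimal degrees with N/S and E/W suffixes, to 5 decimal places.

Field K=10, G=6: +10·20° lon, +6·10° lat → SW at lon 20°, lat -30°.
Square 9, 8: +9·2° lon, +8·1° lat → SW at lon 38°, lat -22°.
Subsquare l=11, m=12: +11·0.0833333° lon, +12·0.0416667° lat → SW at lon 38.9167°, lat -21.5°.
Extended square 2, 5: +2·0.00833333° lon, +5·0.00416667° lat → SW at lon 38.9333°, lat -21.4792°.
Cell spans 0.00833333° lon × 0.00416667° lat. Centre is SW corner plus half of each.
latitude 21.47708° S, longitude 38.93750° E.

21.47708° S, 38.93750° E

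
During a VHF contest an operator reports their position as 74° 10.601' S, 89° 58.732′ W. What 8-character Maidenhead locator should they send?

EB55at27

Offset from 180°W / 90°S: lon 90.02113°, lat 15.82332°.
Field: lon ⌊90.02113/20⌋ = 4 → E; lat ⌊15.82332/10⌋ = 1 → B.
Square: lon ⌊10.02113/2⌋ = 5; lat ⌊5.82332/1⌋ = 5.
Subsquare: lon ⌊0.02113/0.0833333⌋ = 0 → a; lat ⌊0.82332/0.0416667⌋ = 19 → t.
Extended square: lon ⌊0.02113/0.00833333⌋ = 2; lat ⌊0.03165/0.00416667⌋ = 7.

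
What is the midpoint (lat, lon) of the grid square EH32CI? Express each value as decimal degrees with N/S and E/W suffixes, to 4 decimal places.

17.6458° S, 93.7917° W

Field E=4, H=7: +4·20° lon, +7·10° lat → SW at lon -100°, lat -20°.
Square 3, 2: +3·2° lon, +2·1° lat → SW at lon -94°, lat -18°.
Subsquare c=2, i=8: +2·0.0833333° lon, +8·0.0416667° lat → SW at lon -93.8333°, lat -17.6667°.
Cell spans 0.0833333° lon × 0.0416667° lat. Centre is SW corner plus half of each.
latitude 17.6458° S, longitude 93.7917° W.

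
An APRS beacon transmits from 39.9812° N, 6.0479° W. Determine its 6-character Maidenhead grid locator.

IM69xx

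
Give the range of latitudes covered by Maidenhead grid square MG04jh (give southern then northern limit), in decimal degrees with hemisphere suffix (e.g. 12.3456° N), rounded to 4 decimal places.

Field M=12, G=6: +12·20° lon, +6·10° lat → SW at lon 60°, lat -30°.
Square 0, 4: +0·2° lon, +4·1° lat → SW at lon 60°, lat -26°.
Subsquare j=9, h=7: +9·0.0833333° lon, +7·0.0416667° lat → SW at lon 60.75°, lat -25.7083°.
Cell spans 0.0833333° lon × 0.0416667° lat.
south 25.7083° S, north 25.6667° S.

25.7083° S, 25.6667° S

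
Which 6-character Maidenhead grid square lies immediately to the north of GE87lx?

GE88la

Latitude subsquare x = 23; +1 → 24, wraps to 0 = a, carry into square.
Latitude square 7; +1 → 8.
The longitude characters are unchanged.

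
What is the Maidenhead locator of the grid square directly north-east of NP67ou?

Longitude subsquare o = 14; +1 → 15 = p.
Latitude subsquare u = 20; +1 → 21 = v.

NP67pv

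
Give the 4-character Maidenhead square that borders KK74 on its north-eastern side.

Longitude square 7; +1 → 8.
Latitude square 4; +1 → 5.

KK85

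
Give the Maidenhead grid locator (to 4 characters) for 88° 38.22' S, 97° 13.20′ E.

NA81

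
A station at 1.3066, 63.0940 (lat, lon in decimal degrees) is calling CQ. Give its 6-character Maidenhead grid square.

Add 180° to longitude and 90° to latitude: 243.0940, 91.3066.
Field (20°×10°, letters A–R): 243.0940/20 → 12 → M, 91.3066/10 → 9 → J; chars MJ.
Square (2°×1°, digits 0–9): 3.0940/2 → 1, 1.3066/1 → 1; chars 11.
Subsquare (5′×2.5′, letters a–x): 1.0940/0.0833333 → 13 → n, 0.3066/0.0416667 → 7 → h; chars nh.

MJ11nh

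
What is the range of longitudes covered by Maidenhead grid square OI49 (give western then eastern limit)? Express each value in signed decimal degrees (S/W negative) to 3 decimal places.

108.000, 110.000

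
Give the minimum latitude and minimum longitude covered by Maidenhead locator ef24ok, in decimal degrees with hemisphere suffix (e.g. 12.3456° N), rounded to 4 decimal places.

35.5833° S, 94.8333° W

Field E=4, F=5: +4·20° lon, +5·10° lat → SW at lon -100°, lat -40°.
Square 2, 4: +2·2° lon, +4·1° lat → SW at lon -96°, lat -36°.
Subsquare o=14, k=10: +14·0.0833333° lon, +10·0.0416667° lat → SW at lon -94.8333°, lat -35.5833°.
latitude 35.5833° S, longitude 94.8333° W.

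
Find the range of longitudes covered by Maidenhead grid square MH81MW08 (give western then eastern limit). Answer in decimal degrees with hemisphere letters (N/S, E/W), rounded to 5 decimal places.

Field M=12, H=7: +12·20° lon, +7·10° lat → SW at lon 60°, lat -20°.
Square 8, 1: +8·2° lon, +1·1° lat → SW at lon 76°, lat -19°.
Subsquare m=12, w=22: +12·0.0833333° lon, +22·0.0416667° lat → SW at lon 77°, lat -18.0833°.
Extended square 0, 8: +0·0.00833333° lon, +8·0.00416667° lat → SW at lon 77°, lat -18.05°.
Cell spans 0.00833333° lon × 0.00416667° lat.
west 77.00000° E, east 77.00833° E.

77.00000° E, 77.00833° E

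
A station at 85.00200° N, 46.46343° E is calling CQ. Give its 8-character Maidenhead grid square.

LR35fa50

Add 180° to longitude and 90° to latitude: 226.46343, 175.00200.
Field: 226.46343/20 → 11 → L, 175.00200/10 → 17 → R; chars LR.
Square: 6.46343/2 → 3, 5.00200/1 → 5; chars 35.
Subsquare: 0.46343/0.0833333 → 5 → f, 0.00200/0.0416667 → 0 → a; chars fa.
Extended square: 0.04676/0.00833333 → 5, 0.00200/0.00416667 → 0; chars 50.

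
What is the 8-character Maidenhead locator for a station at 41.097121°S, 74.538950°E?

ME78gv46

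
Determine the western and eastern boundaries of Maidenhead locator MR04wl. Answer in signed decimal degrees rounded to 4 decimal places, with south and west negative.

Field M=12, R=17: +12·20° lon, +17·10° lat → SW at lon 60°, lat 80°.
Square 0, 4: +0·2° lon, +4·1° lat → SW at lon 60°, lat 84°.
Subsquare w=22, l=11: +22·0.0833333° lon, +11·0.0416667° lat → SW at lon 61.8333°, lat 84.4583°.
Cell spans 0.0833333° lon × 0.0416667° lat.
west 61.8333, east 61.9167.

61.8333, 61.9167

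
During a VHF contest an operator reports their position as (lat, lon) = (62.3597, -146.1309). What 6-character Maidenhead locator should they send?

BP62wi

Shift to the Maidenhead origin (180°W, 90°S): lon 33.8691, lat 152.3597.
Field: 33.8691/20 → 1 → B, 152.3597/10 → 15 → P; chars BP.
Square: 13.8691/2 → 6, 2.3597/1 → 2; chars 62.
Subsquare: 1.8691/0.0833333 → 22 → w, 0.3597/0.0416667 → 8 → i; chars wi.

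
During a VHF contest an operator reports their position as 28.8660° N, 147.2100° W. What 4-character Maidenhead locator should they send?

BL68

Add 180° to longitude and 90° to latitude: 32.79, 118.87.
Field: lon ⌊32.79/20⌋ = 1 → B; lat ⌊118.87/10⌋ = 11 → L.
Square: lon ⌊12.79/2⌋ = 6; lat ⌊8.87/1⌋ = 8.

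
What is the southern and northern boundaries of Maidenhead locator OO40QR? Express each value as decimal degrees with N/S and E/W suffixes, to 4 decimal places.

Field O=14, O=14: +14·20° lon, +14·10° lat → SW at lon 100°, lat 50°.
Square 4, 0: +4·2° lon, +0·1° lat → SW at lon 108°, lat 50°.
Subsquare q=16, r=17: +16·0.0833333° lon, +17·0.0416667° lat → SW at lon 109.333°, lat 50.7083°.
Cell spans 0.0833333° lon × 0.0416667° lat.
south 50.7083° N, north 50.7500° N.

50.7083° N, 50.7500° N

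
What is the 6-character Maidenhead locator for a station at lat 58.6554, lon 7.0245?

Add 180° to longitude and 90° to latitude: 187.0245, 148.6554.
Field: lon ⌊187.0245/20⌋ = 9 → J; lat ⌊148.6554/10⌋ = 14 → O.
Square: lon ⌊7.0245/2⌋ = 3; lat ⌊8.6554/1⌋ = 8.
Subsquare: lon ⌊1.0245/0.0833333⌋ = 12 → m; lat ⌊0.6554/0.0416667⌋ = 15 → p.

JO38mp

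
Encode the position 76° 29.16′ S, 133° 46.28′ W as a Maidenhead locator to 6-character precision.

Shift to the Maidenhead origin (180°W, 90°S): lon 46.2287, lat 13.5140.
Field: lon ⌊46.2287/20⌋ = 2 → C; lat ⌊13.5140/10⌋ = 1 → B.
Square: lon ⌊6.2287/2⌋ = 3; lat ⌊3.5140/1⌋ = 3.
Subsquare: lon ⌊0.2287/0.0833333⌋ = 2 → c; lat ⌊0.5140/0.0416667⌋ = 12 → m.

CB33cm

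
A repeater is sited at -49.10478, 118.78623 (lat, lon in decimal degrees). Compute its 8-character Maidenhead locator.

OE90jv44

Offset from 180°W / 90°S: lon 298.78623°, lat 40.89522°.
Field: 298.78623/20 → 14 → O, 40.89522/10 → 4 → E; chars OE.
Square: 18.78623/2 → 9, 0.89522/1 → 0; chars 90.
Subsquare: 0.78623/0.0833333 → 9 → j, 0.89522/0.0416667 → 21 → v; chars jv.
Extended square: 0.03623/0.00833333 → 4, 0.02022/0.00416667 → 4; chars 44.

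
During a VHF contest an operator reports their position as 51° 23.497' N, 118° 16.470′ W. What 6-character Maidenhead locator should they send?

DO01uj

Add 180° to longitude and 90° to latitude: 61.7255, 141.3916.
Field (20°×10°, letters A–R): 61.7255/20 → 3 → D, 141.3916/10 → 14 → O; chars DO.
Square (2°×1°, digits 0–9): 1.7255/2 → 0, 1.3916/1 → 1; chars 01.
Subsquare (5′×2.5′, letters a–x): 1.7255/0.0833333 → 20 → u, 0.3916/0.0416667 → 9 → j; chars uj.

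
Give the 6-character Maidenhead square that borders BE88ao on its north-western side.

BE78xp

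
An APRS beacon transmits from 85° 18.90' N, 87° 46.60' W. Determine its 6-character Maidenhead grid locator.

ER65ch

Add 180° to longitude and 90° to latitude: 92.2233, 175.3150.
Field (20°×10°, letters A–R): lon ⌊92.2233/20⌋ = 4 → E; lat ⌊175.3150/10⌋ = 17 → R.
Square (2°×1°, digits 0–9): lon ⌊12.2233/2⌋ = 6; lat ⌊5.3150/1⌋ = 5.
Subsquare (5′×2.5′, letters a–x): lon ⌊0.2233/0.0833333⌋ = 2 → c; lat ⌊0.3150/0.0416667⌋ = 7 → h.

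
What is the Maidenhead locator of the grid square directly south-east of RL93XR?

AL03aq

Longitude subsquare x = 23; +1 → 24, wraps to 0 = a, carry into square.
Longitude square 9; +1 → 10, wraps to 0, carry into field.
Longitude field R = 17; +1 → 18, wraps to 0 = A, wrapping around the antimeridian.
Latitude subsquare r = 17; −1 → 16 = q.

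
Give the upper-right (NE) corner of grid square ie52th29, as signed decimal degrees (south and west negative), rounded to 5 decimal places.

-47.66667, -8.39167

Field I=8, E=4: +8·20° lon, +4·10° lat → SW at lon -20°, lat -50°.
Square 5, 2: +5·2° lon, +2·1° lat → SW at lon -10°, lat -48°.
Subsquare t=19, h=7: +19·0.0833333° lon, +7·0.0416667° lat → SW at lon -8.41667°, lat -47.7083°.
Extended square 2, 9: +2·0.00833333° lon, +9·0.00416667° lat → SW at lon -8.4°, lat -47.6708°.
Cell spans 0.00833333° lon × 0.00416667° lat. NE corner is SW corner plus one full cell.
latitude -47.66667, longitude -8.39167.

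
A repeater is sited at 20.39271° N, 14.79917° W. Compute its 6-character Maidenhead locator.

Shift to the Maidenhead origin (180°W, 90°S): lon 165.2008, lat 110.3927.
Field (20°×10°, letters A–R): 165.2008/20 → 8 → I, 110.3927/10 → 11 → L; chars IL.
Square (2°×1°, digits 0–9): 5.2008/2 → 2, 0.3927/1 → 0; chars 20.
Subsquare (5′×2.5′, letters a–x): 1.2008/0.0833333 → 14 → o, 0.3927/0.0416667 → 9 → j; chars oj.

IL20oj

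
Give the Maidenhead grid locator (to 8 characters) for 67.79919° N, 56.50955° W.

Shift to the Maidenhead origin (180°W, 90°S): lon 123.49045, lat 157.79919.
Field (20°×10°, letters A–R): 123.49045/20 → 6 → G, 157.79919/10 → 15 → P; chars GP.
Square (2°×1°, digits 0–9): 3.49045/2 → 1, 7.79919/1 → 7; chars 17.
Subsquare (5′×2.5′, letters a–x): 1.49045/0.0833333 → 17 → r, 0.79919/0.0416667 → 19 → t; chars rt.
Extended square (30″×15″, digits 0–9): 0.07378/0.00833333 → 8, 0.00752/0.00416667 → 1; chars 81.

GP17rt81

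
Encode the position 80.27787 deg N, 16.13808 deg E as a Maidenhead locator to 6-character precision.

JR80bg

Offset from 180°W / 90°S: lon 196.1381°, lat 170.2779°.
Field (20°×10°, letters A–R): lon ⌊196.1381/20⌋ = 9 → J; lat ⌊170.2779/10⌋ = 17 → R.
Square (2°×1°, digits 0–9): lon ⌊16.1381/2⌋ = 8; lat ⌊0.2779/1⌋ = 0.
Subsquare (5′×2.5′, letters a–x): lon ⌊0.1381/0.0833333⌋ = 1 → b; lat ⌊0.2779/0.0416667⌋ = 6 → g.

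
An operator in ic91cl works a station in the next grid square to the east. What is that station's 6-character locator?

Longitude subsquare c = 2; +1 → 3 = d.
The latitude characters are unchanged.

IC91dl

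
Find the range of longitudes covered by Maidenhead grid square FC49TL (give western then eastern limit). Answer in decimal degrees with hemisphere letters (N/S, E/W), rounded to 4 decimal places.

70.4167° W, 70.3333° W

Field F=5, C=2: +5·20° lon, +2·10° lat → SW at lon -80°, lat -70°.
Square 4, 9: +4·2° lon, +9·1° lat → SW at lon -72°, lat -61°.
Subsquare t=19, l=11: +19·0.0833333° lon, +11·0.0416667° lat → SW at lon -70.4167°, lat -60.5417°.
Cell spans 0.0833333° lon × 0.0416667° lat.
west 70.4167° W, east 70.3333° W.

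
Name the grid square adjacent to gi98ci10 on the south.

GI98ch19

Latitude extended square 0; −1 → -1, wraps to 9, carry into subsquare.
Latitude subsquare i = 8; −1 → 7 = h.
The longitude characters are unchanged.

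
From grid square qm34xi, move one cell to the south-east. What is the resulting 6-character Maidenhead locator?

QM44ah

Longitude subsquare x = 23; +1 → 24, wraps to 0 = a, carry into square.
Longitude square 3; +1 → 4.
Latitude subsquare i = 8; −1 → 7 = h.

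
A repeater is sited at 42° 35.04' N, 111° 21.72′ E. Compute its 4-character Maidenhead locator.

ON52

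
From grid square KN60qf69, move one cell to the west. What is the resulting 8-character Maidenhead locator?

KN60qf59

Longitude extended square 6; −1 → 5.
The latitude characters are unchanged.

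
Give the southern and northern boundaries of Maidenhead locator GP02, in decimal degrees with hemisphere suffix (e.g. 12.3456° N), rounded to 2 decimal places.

62.00° N, 63.00° N

Field G=6, P=15: +6·20° lon, +15·10° lat → SW at lon -60°, lat 60°.
Square 0, 2: +0·2° lon, +2·1° lat → SW at lon -60°, lat 62°.
Cell spans 2° lon × 1° lat.
south 62.00° N, north 63.00° N.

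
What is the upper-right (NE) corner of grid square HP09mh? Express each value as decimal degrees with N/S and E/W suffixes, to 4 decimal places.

69.3333° N, 38.9167° W

Field H=7, P=15: +7·20° lon, +15·10° lat → SW at lon -40°, lat 60°.
Square 0, 9: +0·2° lon, +9·1° lat → SW at lon -40°, lat 69°.
Subsquare m=12, h=7: +12·0.0833333° lon, +7·0.0416667° lat → SW at lon -39°, lat 69.2917°.
Cell spans 0.0833333° lon × 0.0416667° lat. NE corner is SW corner plus one full cell.
latitude 69.3333° N, longitude 38.9167° W.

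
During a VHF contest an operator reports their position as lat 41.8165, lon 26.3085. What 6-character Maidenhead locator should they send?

Shift to the Maidenhead origin (180°W, 90°S): lon 206.3085, lat 131.8165.
Field: 206.3085/20 → 10 → K, 131.8165/10 → 13 → N; chars KN.
Square: 6.3085/2 → 3, 1.8165/1 → 1; chars 31.
Subsquare: 0.3085/0.0833333 → 3 → d, 0.8165/0.0416667 → 19 → t; chars dt.

KN31dt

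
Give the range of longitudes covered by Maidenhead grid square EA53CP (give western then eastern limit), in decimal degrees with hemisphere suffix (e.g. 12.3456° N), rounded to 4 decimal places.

Field E=4, A=0: +4·20° lon, +0·10° lat → SW at lon -100°, lat -90°.
Square 5, 3: +5·2° lon, +3·1° lat → SW at lon -90°, lat -87°.
Subsquare c=2, p=15: +2·0.0833333° lon, +15·0.0416667° lat → SW at lon -89.8333°, lat -86.375°.
Cell spans 0.0833333° lon × 0.0416667° lat.
west 89.8333° W, east 89.7500° W.

89.8333° W, 89.7500° W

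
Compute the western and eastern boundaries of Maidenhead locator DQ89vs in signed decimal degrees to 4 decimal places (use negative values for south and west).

Field D=3, Q=16: +3·20° lon, +16·10° lat → SW at lon -120°, lat 70°.
Square 8, 9: +8·2° lon, +9·1° lat → SW at lon -104°, lat 79°.
Subsquare v=21, s=18: +21·0.0833333° lon, +18·0.0416667° lat → SW at lon -102.25°, lat 79.75°.
Cell spans 0.0833333° lon × 0.0416667° lat.
west -102.2500, east -102.1667.

-102.2500, -102.1667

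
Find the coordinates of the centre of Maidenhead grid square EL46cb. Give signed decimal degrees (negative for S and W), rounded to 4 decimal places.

26.0625, -91.7917

Field E=4, L=11: +4·20° lon, +11·10° lat → SW at lon -100°, lat 20°.
Square 4, 6: +4·2° lon, +6·1° lat → SW at lon -92°, lat 26°.
Subsquare c=2, b=1: +2·0.0833333° lon, +1·0.0416667° lat → SW at lon -91.8333°, lat 26.0417°.
Cell spans 0.0833333° lon × 0.0416667° lat. Centre is SW corner plus half of each.
latitude 26.0625, longitude -91.7917.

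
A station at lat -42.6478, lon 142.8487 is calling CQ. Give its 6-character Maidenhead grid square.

QE17ki

Add 180° to longitude and 90° to latitude: 322.8487, 47.3522.
Field: 322.8487/20 → 16 → Q, 47.3522/10 → 4 → E; chars QE.
Square: 2.8487/2 → 1, 7.3522/1 → 7; chars 17.
Subsquare: 0.8487/0.0833333 → 10 → k, 0.3522/0.0416667 → 8 → i; chars ki.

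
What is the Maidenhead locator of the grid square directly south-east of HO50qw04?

HO50qw13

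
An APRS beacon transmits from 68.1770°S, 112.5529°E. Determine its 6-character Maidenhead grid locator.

OC61gt

Shift to the Maidenhead origin (180°W, 90°S): lon 292.5529, lat 21.8230.
Field: lon ⌊292.5529/20⌋ = 14 → O; lat ⌊21.8230/10⌋ = 2 → C.
Square: lon ⌊12.5529/2⌋ = 6; lat ⌊1.8230/1⌋ = 1.
Subsquare: lon ⌊0.5529/0.0833333⌋ = 6 → g; lat ⌊0.8230/0.0416667⌋ = 19 → t.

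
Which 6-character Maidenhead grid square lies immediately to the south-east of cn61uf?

CN61ve

Longitude subsquare u = 20; +1 → 21 = v.
Latitude subsquare f = 5; −1 → 4 = e.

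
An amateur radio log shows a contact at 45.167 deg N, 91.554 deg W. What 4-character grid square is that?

EN45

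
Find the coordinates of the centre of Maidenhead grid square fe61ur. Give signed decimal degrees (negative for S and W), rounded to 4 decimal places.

-48.2708, -66.2917

Field F=5, E=4: +5·20° lon, +4·10° lat → SW at lon -80°, lat -50°.
Square 6, 1: +6·2° lon, +1·1° lat → SW at lon -68°, lat -49°.
Subsquare u=20, r=17: +20·0.0833333° lon, +17·0.0416667° lat → SW at lon -66.3333°, lat -48.2917°.
Cell spans 0.0833333° lon × 0.0416667° lat. Centre is SW corner plus half of each.
latitude -48.2708, longitude -66.2917.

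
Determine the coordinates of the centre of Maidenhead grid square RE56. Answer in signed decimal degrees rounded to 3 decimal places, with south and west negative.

-43.500, 171.000

Field R=17, E=4: +17·20° lon, +4·10° lat → SW at lon 160°, lat -50°.
Square 5, 6: +5·2° lon, +6·1° lat → SW at lon 170°, lat -44°.
Cell spans 2° lon × 1° lat. Centre is SW corner plus half of each.
latitude -43.500, longitude 171.000.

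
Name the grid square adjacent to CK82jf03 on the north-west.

Longitude extended square 0; −1 → -1, wraps to 9, carry into subsquare.
Longitude subsquare j = 9; −1 → 8 = i.
Latitude extended square 3; +1 → 4.

CK82if94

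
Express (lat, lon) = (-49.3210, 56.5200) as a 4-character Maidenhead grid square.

LE80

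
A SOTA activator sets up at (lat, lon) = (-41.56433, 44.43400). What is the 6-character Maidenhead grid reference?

LE28fk

Offset from 180°W / 90°S: lon 224.4340°, lat 48.4357°.
Field: 224.4340/20 → 11 → L, 48.4357/10 → 4 → E; chars LE.
Square: 4.4340/2 → 2, 8.4357/1 → 8; chars 28.
Subsquare: 0.4340/0.0833333 → 5 → f, 0.4357/0.0416667 → 10 → k; chars fk.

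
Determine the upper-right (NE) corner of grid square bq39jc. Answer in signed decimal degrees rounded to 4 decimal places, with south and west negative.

79.1250, -153.1667

Field B=1, Q=16: +1·20° lon, +16·10° lat → SW at lon -160°, lat 70°.
Square 3, 9: +3·2° lon, +9·1° lat → SW at lon -154°, lat 79°.
Subsquare j=9, c=2: +9·0.0833333° lon, +2·0.0416667° lat → SW at lon -153.25°, lat 79.0833°.
Cell spans 0.0833333° lon × 0.0416667° lat. NE corner is SW corner plus one full cell.
latitude 79.1250, longitude -153.1667.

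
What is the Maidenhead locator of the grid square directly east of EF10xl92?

EF20al02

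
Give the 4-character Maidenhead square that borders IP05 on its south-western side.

Longitude square 0; −1 → -1, wraps to 9, carry into field.
Longitude field I = 8; −1 → 7 = H.
Latitude square 5; −1 → 4.

HP94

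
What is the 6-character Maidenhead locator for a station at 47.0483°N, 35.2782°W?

HN27ib

Offset from 180°W / 90°S: lon 144.7218°, lat 137.0483°.
Field: lon ⌊144.7218/20⌋ = 7 → H; lat ⌊137.0483/10⌋ = 13 → N.
Square: lon ⌊4.7218/2⌋ = 2; lat ⌊7.0483/1⌋ = 7.
Subsquare: lon ⌊0.7218/0.0833333⌋ = 8 → i; lat ⌊0.0483/0.0416667⌋ = 1 → b.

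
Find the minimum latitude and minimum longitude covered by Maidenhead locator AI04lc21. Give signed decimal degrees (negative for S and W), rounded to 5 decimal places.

-5.91250, -179.06667

Field A=0, I=8: +0·20° lon, +8·10° lat → SW at lon -180°, lat -10°.
Square 0, 4: +0·2° lon, +4·1° lat → SW at lon -180°, lat -6°.
Subsquare l=11, c=2: +11·0.0833333° lon, +2·0.0416667° lat → SW at lon -179.083°, lat -5.91667°.
Extended square 2, 1: +2·0.00833333° lon, +1·0.00416667° lat → SW at lon -179.067°, lat -5.9125°.
latitude -5.91250, longitude -179.06667.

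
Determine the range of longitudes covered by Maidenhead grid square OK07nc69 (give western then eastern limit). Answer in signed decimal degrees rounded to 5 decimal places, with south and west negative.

101.13333, 101.14167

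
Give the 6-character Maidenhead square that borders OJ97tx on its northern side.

OJ98ta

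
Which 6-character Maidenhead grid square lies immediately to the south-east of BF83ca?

Longitude subsquare c = 2; +1 → 3 = d.
Latitude subsquare a = 0; −1 → -1, wraps to 23 = x, carry into square.
Latitude square 3; −1 → 2.

BF82dx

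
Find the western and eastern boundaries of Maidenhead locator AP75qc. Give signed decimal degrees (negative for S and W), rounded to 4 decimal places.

Field A=0, P=15: +0·20° lon, +15·10° lat → SW at lon -180°, lat 60°.
Square 7, 5: +7·2° lon, +5·1° lat → SW at lon -166°, lat 65°.
Subsquare q=16, c=2: +16·0.0833333° lon, +2·0.0416667° lat → SW at lon -164.667°, lat 65.0833°.
Cell spans 0.0833333° lon × 0.0416667° lat.
west -164.6667, east -164.5833.

-164.6667, -164.5833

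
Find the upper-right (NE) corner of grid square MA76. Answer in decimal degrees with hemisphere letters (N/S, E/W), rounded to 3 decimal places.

83.000° S, 76.000° E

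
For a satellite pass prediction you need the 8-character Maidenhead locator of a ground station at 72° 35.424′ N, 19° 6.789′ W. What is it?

IQ02ko61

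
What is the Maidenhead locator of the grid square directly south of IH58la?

IH57lx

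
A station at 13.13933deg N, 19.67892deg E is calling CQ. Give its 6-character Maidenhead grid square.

JK93ud

Shift to the Maidenhead origin (180°W, 90°S): lon 199.6789, lat 103.1393.
Field (20°×10°, letters A–R): 199.6789/20 → 9 → J, 103.1393/10 → 10 → K; chars JK.
Square (2°×1°, digits 0–9): 19.6789/2 → 9, 3.1393/1 → 3; chars 93.
Subsquare (5′×2.5′, letters a–x): 1.6789/0.0833333 → 20 → u, 0.1393/0.0416667 → 3 → d; chars ud.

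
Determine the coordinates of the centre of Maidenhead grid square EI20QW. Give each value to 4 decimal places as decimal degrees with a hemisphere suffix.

9.0625° S, 94.6250° W

Field E=4, I=8: +4·20° lon, +8·10° lat → SW at lon -100°, lat -10°.
Square 2, 0: +2·2° lon, +0·1° lat → SW at lon -96°, lat -10°.
Subsquare q=16, w=22: +16·0.0833333° lon, +22·0.0416667° lat → SW at lon -94.6667°, lat -9.08333°.
Cell spans 0.0833333° lon × 0.0416667° lat. Centre is SW corner plus half of each.
latitude 9.0625° S, longitude 94.6250° W.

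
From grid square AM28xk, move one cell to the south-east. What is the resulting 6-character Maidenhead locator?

Longitude subsquare x = 23; +1 → 24, wraps to 0 = a, carry into square.
Longitude square 2; +1 → 3.
Latitude subsquare k = 10; −1 → 9 = j.

AM38aj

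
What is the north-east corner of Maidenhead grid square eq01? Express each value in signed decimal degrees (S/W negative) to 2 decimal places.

72.00, -98.00

Field E=4, Q=16: +4·20° lon, +16·10° lat → SW at lon -100°, lat 70°.
Square 0, 1: +0·2° lon, +1·1° lat → SW at lon -100°, lat 71°.
Cell spans 2° lon × 1° lat. NE corner is SW corner plus one full cell.
latitude 72.00, longitude -98.00.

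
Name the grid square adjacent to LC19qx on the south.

LC19qw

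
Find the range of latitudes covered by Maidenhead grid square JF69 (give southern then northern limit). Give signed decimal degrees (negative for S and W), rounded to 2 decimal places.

Field J=9, F=5: +9·20° lon, +5·10° lat → SW at lon 0°, lat -40°.
Square 6, 9: +6·2° lon, +9·1° lat → SW at lon 12°, lat -31°.
Cell spans 2° lon × 1° lat.
south -31.00, north -30.00.

-31.00, -30.00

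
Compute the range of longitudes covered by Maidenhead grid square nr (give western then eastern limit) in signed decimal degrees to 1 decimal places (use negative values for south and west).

80.0, 100.0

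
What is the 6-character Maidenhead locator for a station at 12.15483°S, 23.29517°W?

Add 180° to longitude and 90° to latitude: 156.7048, 77.8452.
Field: lon ⌊156.7048/20⌋ = 7 → H; lat ⌊77.8452/10⌋ = 7 → H.
Square: lon ⌊16.7048/2⌋ = 8; lat ⌊7.8452/1⌋ = 7.
Subsquare: lon ⌊0.7048/0.0833333⌋ = 8 → i; lat ⌊0.8452/0.0416667⌋ = 20 → u.

HH87iu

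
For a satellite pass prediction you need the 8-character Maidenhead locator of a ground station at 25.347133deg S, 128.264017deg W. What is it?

CG54up86

Shift to the Maidenhead origin (180°W, 90°S): lon 51.73598, lat 64.65287.
Field: lon ⌊51.73598/20⌋ = 2 → C; lat ⌊64.65287/10⌋ = 6 → G.
Square: lon ⌊11.73598/2⌋ = 5; lat ⌊4.65287/1⌋ = 4.
Subsquare: lon ⌊1.73598/0.0833333⌋ = 20 → u; lat ⌊0.65287/0.0416667⌋ = 15 → p.
Extended square: lon ⌊0.06932/0.00833333⌋ = 8; lat ⌊0.02787/0.00416667⌋ = 6.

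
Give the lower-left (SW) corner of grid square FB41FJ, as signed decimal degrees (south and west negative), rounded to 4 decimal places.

-78.6250, -71.5833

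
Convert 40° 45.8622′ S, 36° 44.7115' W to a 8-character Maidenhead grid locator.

HE19pf06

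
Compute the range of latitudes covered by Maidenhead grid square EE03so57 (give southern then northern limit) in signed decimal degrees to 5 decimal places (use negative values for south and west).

-46.38750, -46.38333

Field E=4, E=4: +4·20° lon, +4·10° lat → SW at lon -100°, lat -50°.
Square 0, 3: +0·2° lon, +3·1° lat → SW at lon -100°, lat -47°.
Subsquare s=18, o=14: +18·0.0833333° lon, +14·0.0416667° lat → SW at lon -98.5°, lat -46.4167°.
Extended square 5, 7: +5·0.00833333° lon, +7·0.00416667° lat → SW at lon -98.4583°, lat -46.3875°.
Cell spans 0.00833333° lon × 0.00416667° lat.
south -46.38750, north -46.38333.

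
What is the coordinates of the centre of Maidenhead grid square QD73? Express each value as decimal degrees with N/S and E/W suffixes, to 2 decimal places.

56.50° S, 155.00° E

Field Q=16, D=3: +16·20° lon, +3·10° lat → SW at lon 140°, lat -60°.
Square 7, 3: +7·2° lon, +3·1° lat → SW at lon 154°, lat -57°.
Cell spans 2° lon × 1° lat. Centre is SW corner plus half of each.
latitude 56.50° S, longitude 155.00° E.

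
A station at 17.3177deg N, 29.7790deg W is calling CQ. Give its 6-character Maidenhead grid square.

Add 180° to longitude and 90° to latitude: 150.2210, 107.3177.
Field (20°×10°, letters A–R): 150.2210/20 → 7 → H, 107.3177/10 → 10 → K; chars HK.
Square (2°×1°, digits 0–9): 10.2210/2 → 5, 7.3177/1 → 7; chars 57.
Subsquare (5′×2.5′, letters a–x): 0.2210/0.0833333 → 2 → c, 0.3177/0.0416667 → 7 → h; chars ch.

HK57ch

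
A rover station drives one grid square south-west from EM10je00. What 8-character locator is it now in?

EM10id99

Longitude extended square 0; −1 → -1, wraps to 9, carry into subsquare.
Longitude subsquare j = 9; −1 → 8 = i.
Latitude extended square 0; −1 → -1, wraps to 9, carry into subsquare.
Latitude subsquare e = 4; −1 → 3 = d.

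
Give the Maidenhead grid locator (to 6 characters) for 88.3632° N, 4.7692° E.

JR28ji

Shift to the Maidenhead origin (180°W, 90°S): lon 184.7692, lat 178.3632.
Field: lon ⌊184.7692/20⌋ = 9 → J; lat ⌊178.3632/10⌋ = 17 → R.
Square: lon ⌊4.7692/2⌋ = 2; lat ⌊8.3632/1⌋ = 8.
Subsquare: lon ⌊0.7692/0.0833333⌋ = 9 → j; lat ⌊0.3632/0.0416667⌋ = 8 → i.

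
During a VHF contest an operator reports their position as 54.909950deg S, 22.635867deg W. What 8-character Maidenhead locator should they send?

Add 180° to longitude and 90° to latitude: 157.36413, 35.09005.
Field: lon ⌊157.36413/20⌋ = 7 → H; lat ⌊35.09005/10⌋ = 3 → D.
Square: lon ⌊17.36413/2⌋ = 8; lat ⌊5.09005/1⌋ = 5.
Subsquare: lon ⌊1.36413/0.0833333⌋ = 16 → q; lat ⌊0.09005/0.0416667⌋ = 2 → c.
Extended square: lon ⌊0.03080/0.00833333⌋ = 3; lat ⌊0.00672/0.00416667⌋ = 1.

HD85qc31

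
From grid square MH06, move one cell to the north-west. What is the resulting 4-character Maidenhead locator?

Longitude square 0; −1 → -1, wraps to 9, carry into field.
Longitude field M = 12; −1 → 11 = L.
Latitude square 6; +1 → 7.

LH97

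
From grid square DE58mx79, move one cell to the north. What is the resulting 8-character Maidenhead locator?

Latitude extended square 9; +1 → 10, wraps to 0, carry into subsquare.
Latitude subsquare x = 23; +1 → 24, wraps to 0 = a, carry into square.
Latitude square 8; +1 → 9.
The longitude characters are unchanged.

DE59ma70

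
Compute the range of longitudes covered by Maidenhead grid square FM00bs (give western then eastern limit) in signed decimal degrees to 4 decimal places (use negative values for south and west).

-79.9167, -79.8333

Field F=5, M=12: +5·20° lon, +12·10° lat → SW at lon -80°, lat 30°.
Square 0, 0: +0·2° lon, +0·1° lat → SW at lon -80°, lat 30°.
Subsquare b=1, s=18: +1·0.0833333° lon, +18·0.0416667° lat → SW at lon -79.9167°, lat 30.75°.
Cell spans 0.0833333° lon × 0.0416667° lat.
west -79.9167, east -79.8333.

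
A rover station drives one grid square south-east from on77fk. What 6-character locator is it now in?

Longitude subsquare f = 5; +1 → 6 = g.
Latitude subsquare k = 10; −1 → 9 = j.

ON77gj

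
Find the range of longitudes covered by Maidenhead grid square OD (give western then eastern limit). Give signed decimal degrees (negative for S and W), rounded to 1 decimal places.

Field O=14, D=3: +14·20° lon, +3·10° lat → SW at lon 100°, lat -60°.
Cell spans 20° lon × 10° lat.
west 100.0, east 120.0.

100.0, 120.0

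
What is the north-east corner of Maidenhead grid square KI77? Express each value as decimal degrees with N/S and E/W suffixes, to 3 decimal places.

2.000° S, 36.000° E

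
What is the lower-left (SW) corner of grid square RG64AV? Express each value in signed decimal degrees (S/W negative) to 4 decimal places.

-25.1250, 172.0000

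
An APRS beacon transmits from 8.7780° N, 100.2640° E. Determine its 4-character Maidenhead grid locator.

OJ08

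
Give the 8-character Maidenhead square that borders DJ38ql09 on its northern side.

DJ38qm00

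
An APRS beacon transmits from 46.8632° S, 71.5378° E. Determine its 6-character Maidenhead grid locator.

ME53sd

Offset from 180°W / 90°S: lon 251.5378°, lat 43.1368°.
Field: lon ⌊251.5378/20⌋ = 12 → M; lat ⌊43.1368/10⌋ = 4 → E.
Square: lon ⌊11.5378/2⌋ = 5; lat ⌊3.1368/1⌋ = 3.
Subsquare: lon ⌊1.5378/0.0833333⌋ = 18 → s; lat ⌊0.1368/0.0416667⌋ = 3 → d.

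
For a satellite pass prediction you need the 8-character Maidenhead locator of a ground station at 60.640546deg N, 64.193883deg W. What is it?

FP70vp63

Shift to the Maidenhead origin (180°W, 90°S): lon 115.80612, lat 150.64055.
Field: 115.80612/20 → 5 → F, 150.64055/10 → 15 → P; chars FP.
Square: 15.80612/2 → 7, 0.64055/1 → 0; chars 70.
Subsquare: 1.80612/0.0833333 → 21 → v, 0.64055/0.0416667 → 15 → p; chars vp.
Extended square: 0.05612/0.00833333 → 6, 0.01555/0.00416667 → 3; chars 63.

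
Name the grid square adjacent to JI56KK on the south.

Latitude subsquare k = 10; −1 → 9 = j.
The longitude characters are unchanged.

JI56kj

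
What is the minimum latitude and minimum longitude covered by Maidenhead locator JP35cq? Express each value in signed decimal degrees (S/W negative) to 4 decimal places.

Field J=9, P=15: +9·20° lon, +15·10° lat → SW at lon 0°, lat 60°.
Square 3, 5: +3·2° lon, +5·1° lat → SW at lon 6°, lat 65°.
Subsquare c=2, q=16: +2·0.0833333° lon, +16·0.0416667° lat → SW at lon 6.16667°, lat 65.6667°.
latitude 65.6667, longitude 6.1667.

65.6667, 6.1667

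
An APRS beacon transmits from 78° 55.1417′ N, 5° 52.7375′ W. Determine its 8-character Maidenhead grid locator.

Shift to the Maidenhead origin (180°W, 90°S): lon 174.12104, lat 168.91903.
Field: lon ⌊174.12104/20⌋ = 8 → I; lat ⌊168.91903/10⌋ = 16 → Q.
Square: lon ⌊14.12104/2⌋ = 7; lat ⌊8.91903/1⌋ = 8.
Subsquare: lon ⌊0.12104/0.0833333⌋ = 1 → b; lat ⌊0.91903/0.0416667⌋ = 22 → w.
Extended square: lon ⌊0.03771/0.00833333⌋ = 4; lat ⌊0.00236/0.00416667⌋ = 0.

IQ78bw40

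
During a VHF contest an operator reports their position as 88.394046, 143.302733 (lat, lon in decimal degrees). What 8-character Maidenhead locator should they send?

QR18pj64

Shift to the Maidenhead origin (180°W, 90°S): lon 323.30273, lat 178.39405.
Field: 323.30273/20 → 16 → Q, 178.39405/10 → 17 → R; chars QR.
Square: 3.30273/2 → 1, 8.39405/1 → 8; chars 18.
Subsquare: 1.30273/0.0833333 → 15 → p, 0.39405/0.0416667 → 9 → j; chars pj.
Extended square: 0.05273/0.00833333 → 6, 0.01905/0.00416667 → 4; chars 64.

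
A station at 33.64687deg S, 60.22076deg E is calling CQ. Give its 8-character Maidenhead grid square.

Add 180° to longitude and 90° to latitude: 240.22076, 56.35313.
Field: lon ⌊240.22076/20⌋ = 12 → M; lat ⌊56.35313/10⌋ = 5 → F.
Square: lon ⌊0.22076/2⌋ = 0; lat ⌊6.35313/1⌋ = 6.
Subsquare: lon ⌊0.22076/0.0833333⌋ = 2 → c; lat ⌊0.35313/0.0416667⌋ = 8 → i.
Extended square: lon ⌊0.05409/0.00833333⌋ = 6; lat ⌊0.01980/0.00416667⌋ = 4.

MF06ci64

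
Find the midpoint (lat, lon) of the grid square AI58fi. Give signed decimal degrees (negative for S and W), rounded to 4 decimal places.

-1.6458, -169.5417

Field A=0, I=8: +0·20° lon, +8·10° lat → SW at lon -180°, lat -10°.
Square 5, 8: +5·2° lon, +8·1° lat → SW at lon -170°, lat -2°.
Subsquare f=5, i=8: +5·0.0833333° lon, +8·0.0416667° lat → SW at lon -169.583°, lat -1.66667°.
Cell spans 0.0833333° lon × 0.0416667° lat. Centre is SW corner plus half of each.
latitude -1.6458, longitude -169.5417.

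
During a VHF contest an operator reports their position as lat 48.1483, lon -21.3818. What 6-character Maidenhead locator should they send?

HN98hd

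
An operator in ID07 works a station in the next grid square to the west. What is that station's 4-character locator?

HD97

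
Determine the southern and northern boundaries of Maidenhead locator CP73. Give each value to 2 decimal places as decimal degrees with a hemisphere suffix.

63.00° N, 64.00° N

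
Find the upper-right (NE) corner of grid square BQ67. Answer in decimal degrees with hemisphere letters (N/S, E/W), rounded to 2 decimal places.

78.00° N, 146.00° W

Field B=1, Q=16: +1·20° lon, +16·10° lat → SW at lon -160°, lat 70°.
Square 6, 7: +6·2° lon, +7·1° lat → SW at lon -148°, lat 77°.
Cell spans 2° lon × 1° lat. NE corner is SW corner plus one full cell.
latitude 78.00° N, longitude 146.00° W.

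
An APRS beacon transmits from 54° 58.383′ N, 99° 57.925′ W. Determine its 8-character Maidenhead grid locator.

EO04ax43

Shift to the Maidenhead origin (180°W, 90°S): lon 80.03458, lat 144.97305.
Field: lon ⌊80.03458/20⌋ = 4 → E; lat ⌊144.97305/10⌋ = 14 → O.
Square: lon ⌊0.03458/2⌋ = 0; lat ⌊4.97305/1⌋ = 4.
Subsquare: lon ⌊0.03458/0.0833333⌋ = 0 → a; lat ⌊0.97305/0.0416667⌋ = 23 → x.
Extended square: lon ⌊0.03458/0.00833333⌋ = 4; lat ⌊0.01472/0.00416667⌋ = 3.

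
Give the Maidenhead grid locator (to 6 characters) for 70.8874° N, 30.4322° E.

KQ50fv

Add 180° to longitude and 90° to latitude: 210.4322, 160.8874.
Field: lon ⌊210.4322/20⌋ = 10 → K; lat ⌊160.8874/10⌋ = 16 → Q.
Square: lon ⌊10.4322/2⌋ = 5; lat ⌊0.8874/1⌋ = 0.
Subsquare: lon ⌊0.4322/0.0833333⌋ = 5 → f; lat ⌊0.8874/0.0416667⌋ = 21 → v.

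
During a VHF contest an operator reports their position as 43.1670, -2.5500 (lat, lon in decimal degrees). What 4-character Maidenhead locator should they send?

IN83

Add 180° to longitude and 90° to latitude: 177.45, 133.17.
Field: lon ⌊177.45/20⌋ = 8 → I; lat ⌊133.17/10⌋ = 13 → N.
Square: lon ⌊17.45/2⌋ = 8; lat ⌊3.17/1⌋ = 3.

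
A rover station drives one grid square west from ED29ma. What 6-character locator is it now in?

ED29la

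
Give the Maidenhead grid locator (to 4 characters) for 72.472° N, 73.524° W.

FQ32

Shift to the Maidenhead origin (180°W, 90°S): lon 106.48, lat 162.47.
Field: 106.48/20 → 5 → F, 162.47/10 → 16 → Q; chars FQ.
Square: 6.48/2 → 3, 2.47/1 → 2; chars 32.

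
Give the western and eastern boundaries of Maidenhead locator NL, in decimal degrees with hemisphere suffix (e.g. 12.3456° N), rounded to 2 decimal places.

80.00° E, 100.00° E

Field N=13, L=11: +13·20° lon, +11·10° lat → SW at lon 80°, lat 20°.
Cell spans 20° lon × 10° lat.
west 80.00° E, east 100.00° E.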